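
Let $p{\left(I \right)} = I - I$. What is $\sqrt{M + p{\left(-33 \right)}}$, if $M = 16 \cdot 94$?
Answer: $4 \sqrt{94} \approx 38.781$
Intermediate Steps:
$p{\left(I \right)} = 0$
$M = 1504$
$\sqrt{M + p{\left(-33 \right)}} = \sqrt{1504 + 0} = \sqrt{1504} = 4 \sqrt{94}$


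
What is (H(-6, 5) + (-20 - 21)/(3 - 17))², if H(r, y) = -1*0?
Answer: 1681/196 ≈ 8.5765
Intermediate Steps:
H(r, y) = 0
(H(-6, 5) + (-20 - 21)/(3 - 17))² = (0 + (-20 - 21)/(3 - 17))² = (0 - 41/(-14))² = (0 - 41*(-1/14))² = (0 + 41/14)² = (41/14)² = 1681/196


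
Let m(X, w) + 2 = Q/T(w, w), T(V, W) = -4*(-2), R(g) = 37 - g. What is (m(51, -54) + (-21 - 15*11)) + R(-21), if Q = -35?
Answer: -1075/8 ≈ -134.38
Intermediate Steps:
T(V, W) = 8
m(X, w) = -51/8 (m(X, w) = -2 - 35/8 = -51/8)
(m(51, -54) + (-21 - 15*11)) + R(-21) = (-51/8 + (-21 - 15*11)) + (37 - 1*(-21)) = (-51/8 + (-21 - 165)) + (37 + 21) = (-51/8 - 186) + 58 = -1539/8 + 58 = -1075/8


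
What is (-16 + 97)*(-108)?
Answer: -8748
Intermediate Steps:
(-16 + 97)*(-108) = 81*(-108) = -8748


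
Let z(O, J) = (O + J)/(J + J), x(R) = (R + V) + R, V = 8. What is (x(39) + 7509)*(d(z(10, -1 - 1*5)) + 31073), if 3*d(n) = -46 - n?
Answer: 2122954400/9 ≈ 2.3588e+8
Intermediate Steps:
x(R) = 8 + 2*R (x(R) = (R + 8) + R = (8 + R) + R = 8 + 2*R)
z(O, J) = (J + O)/(2*J) (z(O, J) = (J + O)/((2*J)) = (J + O)*(1/(2*J)) = (J + O)/(2*J))
d(n) = -46/3 - n/3 (d(n) = (-46 - n)/3 = -46/3 - n/3)
(x(39) + 7509)*(d(z(10, -1 - 1*5)) + 31073) = ((8 + 2*39) + 7509)*((-46/3 - ((-1 - 1*5) + 10)/(6*(-1 - 1*5))) + 31073) = ((8 + 78) + 7509)*((-46/3 - ((-1 - 5) + 10)/(6*(-1 - 5))) + 31073) = (86 + 7509)*((-46/3 - (-6 + 10)/(6*(-6))) + 31073) = 7595*((-46/3 - (-1)*4/(6*6)) + 31073) = 7595*((-46/3 - ⅓*(-⅓)) + 31073) = 7595*((-46/3 + ⅑) + 31073) = 7595*(-137/9 + 31073) = 7595*(279520/9) = 2122954400/9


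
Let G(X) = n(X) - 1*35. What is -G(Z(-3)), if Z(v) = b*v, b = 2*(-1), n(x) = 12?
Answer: 23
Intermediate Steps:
b = -2
Z(v) = -2*v
G(X) = -23 (G(X) = 12 - 1*35 = 12 - 35 = -23)
-G(Z(-3)) = -1*(-23) = 23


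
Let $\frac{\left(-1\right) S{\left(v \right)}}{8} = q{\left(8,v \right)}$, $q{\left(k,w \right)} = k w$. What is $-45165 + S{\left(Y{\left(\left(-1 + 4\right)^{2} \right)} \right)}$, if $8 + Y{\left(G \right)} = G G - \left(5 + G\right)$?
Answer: $-48941$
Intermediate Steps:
$Y{\left(G \right)} = -13 + G^{2} - G$ ($Y{\left(G \right)} = -8 - \left(5 + G - G G\right) = -8 - \left(5 + G - G^{2}\right) = -13 + G^{2} - G$)
$S{\left(v \right)} = - 64 v$ ($S{\left(v \right)} = - 8 \cdot 8 v = - 64 v$)
$-45165 + S{\left(Y{\left(\left(-1 + 4\right)^{2} \right)} \right)} = -45165 - 64 \left(-13 + \left(\left(-1 + 4\right)^{2}\right)^{2} - \left(-1 + 4\right)^{2}\right) = -45165 - 64 \left(-13 + \left(3^{2}\right)^{2} - 3^{2}\right) = -45165 - 64 \left(-13 + 9^{2} - 9\right) = -45165 - 64 \left(-13 + 81 - 9\right) = -45165 - 3776 = -48941$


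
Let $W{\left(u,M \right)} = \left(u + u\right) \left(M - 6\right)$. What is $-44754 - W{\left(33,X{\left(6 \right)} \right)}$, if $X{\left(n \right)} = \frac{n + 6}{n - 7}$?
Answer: $-43566$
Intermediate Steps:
$X{\left(n \right)} = \frac{6 + n}{-7 + n}$
$W{\left(u,M \right)} = 2 u \left(-6 + M\right)$
$-44754 - W{\left(33,X{\left(6 \right)} \right)} = -44754 - 2 \cdot 33 \left(-6 + \frac{6 + 6}{-7 + 6}\right) = -44754 - 2 \cdot 33 \left(-6 + \frac{1}{-1} \cdot 12\right) = -44754 - 2 \cdot 33 \left(-6 - 12\right) = -44754 - 2 \cdot 33 \left(-18\right) = -44754 - -1188 = -44754 + 1188 = -43566$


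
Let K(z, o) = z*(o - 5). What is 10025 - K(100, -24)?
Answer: 12925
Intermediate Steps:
K(z, o) = z*(-5 + o)
10025 - K(100, -24) = 10025 - 100*(-5 - 24) = 10025 - 100*(-29) = 10025 - 1*(-2900) = 10025 + 2900 = 12925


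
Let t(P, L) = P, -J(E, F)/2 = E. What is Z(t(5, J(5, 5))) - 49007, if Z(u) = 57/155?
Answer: -7596028/155 ≈ -49007.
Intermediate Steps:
J(E, F) = -2*E
Z(u) = 57/155 (Z(u) = 57*(1/155) = 57/155)
Z(t(5, J(5, 5))) - 49007 = 57/155 - 49007 = -7596028/155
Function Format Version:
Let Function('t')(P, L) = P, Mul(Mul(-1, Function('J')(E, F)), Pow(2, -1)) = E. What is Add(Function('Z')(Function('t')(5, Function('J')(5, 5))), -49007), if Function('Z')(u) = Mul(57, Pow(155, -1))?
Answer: Rational(-7596028, 155) ≈ -49007.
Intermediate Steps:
Function('J')(E, F) = Mul(-2, E)
Function('Z')(u) = Rational(57, 155) (Function('Z')(u) = Mul(57, Rational(1, 155)) = Rational(57, 155))
Add(Function('Z')(Function('t')(5, Function('J')(5, 5))), -49007) = Add(Rational(57, 155), -49007) = Rational(-7596028, 155)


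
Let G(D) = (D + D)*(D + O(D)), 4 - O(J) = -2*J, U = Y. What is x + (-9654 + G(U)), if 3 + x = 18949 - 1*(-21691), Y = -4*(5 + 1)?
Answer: 34247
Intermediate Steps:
Y = -24 (Y = -4*6 = -24)
U = -24
O(J) = 4 + 2*J (O(J) = 4 - (-2)*J = 4 + 2*J)
G(D) = 2*D*(4 + 3*D) (G(D) = (D + D)*(D + (4 + 2*D)) = (2*D)*(4 + 3*D) = 2*D*(4 + 3*D))
x = 40637 (x = -3 + (18949 - 1*(-21691)) = -3 + (18949 + 21691) = -3 + 40640 = 40637)
x + (-9654 + G(U)) = 40637 + (-9654 + 2*(-24)*(4 + 3*(-24))) = 40637 + (-9654 + 2*(-24)*(4 - 72)) = 40637 + (-9654 + 2*(-24)*(-68)) = 40637 + (-9654 + 3264) = 40637 - 6390 = 34247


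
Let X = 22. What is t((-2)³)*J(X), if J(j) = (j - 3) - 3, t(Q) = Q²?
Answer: 1024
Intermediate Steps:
J(j) = -6 + j (J(j) = (-3 + j) - 3 = -6 + j)
t((-2)³)*J(X) = ((-2)³)²*(-6 + 22) = (-8)²*16 = 64*16 = 1024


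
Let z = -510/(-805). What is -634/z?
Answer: -51037/51 ≈ -1000.7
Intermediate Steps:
z = 102/161 (z = -510*(-1/805) = 102/161 ≈ 0.63354)
-634/z = -634/102/161 = -634*161/102 = -51037/51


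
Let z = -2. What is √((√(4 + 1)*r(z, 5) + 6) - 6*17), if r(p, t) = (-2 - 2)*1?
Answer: 2*√(-24 - √5) ≈ 10.244*I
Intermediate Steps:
r(p, t) = -4 (r(p, t) = -4*1 = -4)
√((√(4 + 1)*r(z, 5) + 6) - 6*17) = √((√(4 + 1)*(-4) + 6) - 6*17) = √((√5*(-4) + 6) - 102) = √((-4*√5 + 6) - 102) = √((6 - 4*√5) - 102) = √(-96 - 4*√5)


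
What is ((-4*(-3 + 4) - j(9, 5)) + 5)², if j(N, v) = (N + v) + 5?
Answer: 324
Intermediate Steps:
j(N, v) = 5 + N + v
((-4*(-3 + 4) - j(9, 5)) + 5)² = ((-4*(-3 + 4) - (5 + 9 + 5)) + 5)² = ((-4*1 - 1*19) + 5)² = ((-4 - 19) + 5)² = (-23 + 5)² = (-18)² = 324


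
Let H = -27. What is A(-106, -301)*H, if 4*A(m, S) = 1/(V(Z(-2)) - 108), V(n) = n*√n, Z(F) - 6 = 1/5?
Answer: 91125/1428209 + 4185*√155/5712836 ≈ 0.072924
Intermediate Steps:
Z(F) = 31/5 (Z(F) = 6 + 1/5 = 6 + ⅕ = 31/5)
V(n) = n^(3/2)
A(m, S) = 1/(4*(-108 + 31*√155/25)) (A(m, S) = 1/(4*((31/5)^(3/2) - 108)) = 1/(4*(31*√155/25 - 108)) = 1/(4*(-108 + 31*√155/25)))
A(-106, -301)*H = (-3375/1428209 - 155*√155/5712836)*(-27) = 91125/1428209 + 4185*√155/5712836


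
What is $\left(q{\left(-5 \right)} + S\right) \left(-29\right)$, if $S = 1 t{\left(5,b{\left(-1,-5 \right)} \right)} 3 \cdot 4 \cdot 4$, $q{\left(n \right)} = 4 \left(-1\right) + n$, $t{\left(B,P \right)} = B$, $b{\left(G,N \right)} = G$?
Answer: $-6699$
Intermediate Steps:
$q{\left(n \right)} = -4 + n$
$S = 240$ ($S = 1 \cdot 5 \cdot 3 \cdot 4 \cdot 4 = 5 \cdot 12 \cdot 4 = 5 \cdot 48 = 240$)
$\left(q{\left(-5 \right)} + S\right) \left(-29\right) = \left(\left(-4 - 5\right) + 240\right) \left(-29\right) = \left(-9 + 240\right) \left(-29\right) = 231 \left(-29\right) = -6699$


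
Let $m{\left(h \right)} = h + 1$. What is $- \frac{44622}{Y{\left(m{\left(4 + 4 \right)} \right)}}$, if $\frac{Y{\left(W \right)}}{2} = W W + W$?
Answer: $- \frac{2479}{10} \approx -247.9$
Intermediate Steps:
$m{\left(h \right)} = 1 + h$
$Y{\left(W \right)} = 2 W + 2 W^{2}$ ($Y{\left(W \right)} = 2 \left(W W + W\right) = 2 \left(W^{2} + W\right) = 2 \left(W + W^{2}\right) = 2 W + 2 W^{2}$)
$- \frac{44622}{Y{\left(m{\left(4 + 4 \right)} \right)}} = - \frac{44622}{2 \left(1 + \left(4 + 4\right)\right) \left(1 + \left(1 + \left(4 + 4\right)\right)\right)} = - \frac{44622}{2 \left(1 + 8\right) \left(1 + \left(1 + 8\right)\right)} = - \frac{44622}{2 \cdot 9 \left(1 + 9\right)} = - \frac{44622}{2 \cdot 9 \cdot 10} = - \frac{44622}{180} = \left(-44622\right) \frac{1}{180} = - \frac{2479}{10}$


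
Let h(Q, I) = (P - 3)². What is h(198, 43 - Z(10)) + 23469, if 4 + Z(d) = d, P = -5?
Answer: 23533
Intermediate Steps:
Z(d) = -4 + d
h(Q, I) = 64 (h(Q, I) = (-5 - 3)² = (-8)² = 64)
h(198, 43 - Z(10)) + 23469 = 64 + 23469 = 23533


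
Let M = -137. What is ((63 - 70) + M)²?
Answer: 20736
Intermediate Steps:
((63 - 70) + M)² = ((63 - 70) - 137)² = (-7 - 137)² = (-144)² = 20736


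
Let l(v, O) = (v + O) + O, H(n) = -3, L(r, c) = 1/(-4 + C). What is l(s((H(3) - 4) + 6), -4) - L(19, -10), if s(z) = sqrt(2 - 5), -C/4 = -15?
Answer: -449/56 + I*sqrt(3) ≈ -8.0179 + 1.732*I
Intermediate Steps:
C = 60 (C = -4*(-15) = 60)
L(r, c) = 1/56 (L(r, c) = 1/(-4 + 60) = 1/56)
s(z) = I*sqrt(3) (s(z) = sqrt(-3) = I*sqrt(3))
l(v, O) = v + 2*O (l(v, O) = (O + v) + O = v + 2*O)
l(s((H(3) - 4) + 6), -4) - L(19, -10) = (I*sqrt(3) + 2*(-4)) - 1*1/56 = (I*sqrt(3) - 8) - 1/56 = (-8 + I*sqrt(3)) - 1/56 = -449/56 + I*sqrt(3)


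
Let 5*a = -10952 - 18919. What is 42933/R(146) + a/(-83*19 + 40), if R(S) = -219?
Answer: -107799452/561005 ≈ -192.15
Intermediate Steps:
a = -29871/5 (a = (-10952 - 18919)/5 = (1/5)*(-29871) = -29871/5 ≈ -5974.2)
42933/R(146) + a/(-83*19 + 40) = 42933/(-219) - 29871/(5*(-83*19 + 40)) = 42933*(-1/219) - 29871/(5*(-1577 + 40)) = -14311/73 - 29871/5/(-1537) = -14311/73 - 29871/5*(-1/1537) = -14311/73 + 29871/7685 = -107799452/561005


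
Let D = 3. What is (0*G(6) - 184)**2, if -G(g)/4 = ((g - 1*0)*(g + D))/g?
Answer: 33856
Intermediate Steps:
G(g) = -12 - 4*g (G(g) = -4*(g - 1*0)*(g + 3)/g = -4*(g + 0)*(3 + g)/g = -4*g*(3 + g)/g = -4*(3 + g) = -12 - 4*g)
(0*G(6) - 184)**2 = (0*(-12 - 4*6) - 184)**2 = (0*(-12 - 24) - 184)**2 = (0*(-36) - 184)**2 = (0 - 184)**2 = (-184)**2 = 33856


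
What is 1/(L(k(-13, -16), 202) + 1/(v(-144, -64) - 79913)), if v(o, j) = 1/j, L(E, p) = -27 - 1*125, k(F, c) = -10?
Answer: -5114433/777393880 ≈ -0.0065789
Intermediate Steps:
L(E, p) = -152 (L(E, p) = -27 - 125 = -152)
1/(L(k(-13, -16), 202) + 1/(v(-144, -64) - 79913)) = 1/(-152 + 1/(1/(-64) - 79913)) = 1/(-152 + 1/(-1/64 - 79913)) = 1/(-152 + 1/(-5114433/64)) = 1/(-152 - 64/5114433) = 1/(-777393880/5114433) = -5114433/777393880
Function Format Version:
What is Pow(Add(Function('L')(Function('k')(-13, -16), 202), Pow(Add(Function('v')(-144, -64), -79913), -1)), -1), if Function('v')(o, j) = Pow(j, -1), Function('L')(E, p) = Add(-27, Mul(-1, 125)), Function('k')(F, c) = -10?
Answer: Rational(-5114433, 777393880) ≈ -0.0065789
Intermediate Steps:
Function('L')(E, p) = -152 (Function('L')(E, p) = Add(-27, -125) = -152)
Pow(Add(Function('L')(Function('k')(-13, -16), 202), Pow(Add(Function('v')(-144, -64), -79913), -1)), -1) = Pow(Add(-152, Pow(Add(Pow(-64, -1), -79913), -1)), -1) = Pow(Add(-152, Pow(Add(Rational(-1, 64), -79913), -1)), -1) = Pow(Add(-152, Pow(Rational(-5114433, 64), -1)), -1) = Pow(Add(-152, Rational(-64, 5114433)), -1) = Pow(Rational(-777393880, 5114433), -1) = Rational(-5114433, 777393880)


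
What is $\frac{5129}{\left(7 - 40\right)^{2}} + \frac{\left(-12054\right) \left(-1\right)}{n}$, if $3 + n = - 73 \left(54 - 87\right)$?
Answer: $\frac{4244530}{436689} \approx 9.7198$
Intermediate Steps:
$n = 2406$ ($n = -3 - 73 \left(54 - 87\right) = -3 - -2409 = -3 + 2409 = 2406$)
$\frac{5129}{\left(7 - 40\right)^{2}} + \frac{\left(-12054\right) \left(-1\right)}{n} = \frac{5129}{\left(7 - 40\right)^{2}} + \frac{\left(-12054\right) \left(-1\right)}{2406} = \frac{5129}{\left(-33\right)^{2}} + 12054 \cdot \frac{1}{2406} = \frac{5129}{1089} + \frac{2009}{401} = \frac{4244530}{436689}$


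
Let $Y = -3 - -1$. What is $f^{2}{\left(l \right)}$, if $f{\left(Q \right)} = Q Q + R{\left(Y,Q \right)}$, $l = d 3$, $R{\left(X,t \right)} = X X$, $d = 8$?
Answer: $336400$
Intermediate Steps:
$Y = -2$ ($Y = -3 + 1 = -2$)
$R{\left(X,t \right)} = X^{2}$
$l = 24$ ($l = 8 \cdot 3 = 24$)
$f{\left(Q \right)} = 4 + Q^{2}$ ($f{\left(Q \right)} = Q Q + \left(-2\right)^{2} = Q^{2} + 4 = 4 + Q^{2}$)
$f^{2}{\left(l \right)} = \left(4 + 24^{2}\right)^{2} = \left(4 + 576\right)^{2} = 580^{2} = 336400$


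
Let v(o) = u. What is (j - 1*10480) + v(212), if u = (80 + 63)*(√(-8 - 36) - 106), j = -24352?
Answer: -49990 + 286*I*√11 ≈ -49990.0 + 948.55*I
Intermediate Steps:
u = -15158 + 286*I*√11 (u = 143*(√(-44) - 106) = 143*(2*I*√11 - 106) = 143*(-106 + 2*I*√11) = -15158 + 286*I*√11 ≈ -15158.0 + 948.55*I)
v(o) = -15158 + 286*I*√11
(j - 1*10480) + v(212) = (-24352 - 1*10480) + (-15158 + 286*I*√11) = (-24352 - 10480) + (-15158 + 286*I*√11) = -34832 + (-15158 + 286*I*√11) = -49990 + 286*I*√11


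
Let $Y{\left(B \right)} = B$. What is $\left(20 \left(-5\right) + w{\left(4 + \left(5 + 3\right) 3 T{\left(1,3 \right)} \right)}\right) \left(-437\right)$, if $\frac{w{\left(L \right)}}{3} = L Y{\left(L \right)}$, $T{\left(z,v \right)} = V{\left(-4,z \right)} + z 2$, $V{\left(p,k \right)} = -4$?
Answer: $-2494396$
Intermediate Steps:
$T{\left(z,v \right)} = -4 + 2 z$ ($T{\left(z,v \right)} = -4 + z 2 = -4 + 2 z$)
$w{\left(L \right)} = 3 L^{2}$ ($w{\left(L \right)} = 3 L L = 3 L^{2}$)
$\left(20 \left(-5\right) + w{\left(4 + \left(5 + 3\right) 3 T{\left(1,3 \right)} \right)}\right) \left(-437\right) = \left(20 \left(-5\right) + 3 \left(4 + \left(5 + 3\right) 3 \left(-4 + 2 \cdot 1\right)\right)^{2}\right) \left(-437\right) = \left(-100 + 3 \left(4 + 8 \cdot 3 \left(-4 + 2\right)\right)^{2}\right) \left(-437\right) = \left(-100 + 3 \left(4 + 24 \left(-2\right)\right)^{2}\right) \left(-437\right) = \left(-100 + 3 \left(4 - 48\right)^{2}\right) \left(-437\right) = \left(-100 + 3 \left(-44\right)^{2}\right) \left(-437\right) = \left(-100 + 3 \cdot 1936\right) \left(-437\right) = \left(-100 + 5808\right) \left(-437\right) = 5708 \left(-437\right) = -2494396$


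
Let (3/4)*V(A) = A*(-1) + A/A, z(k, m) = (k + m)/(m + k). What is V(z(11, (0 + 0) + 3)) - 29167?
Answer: -29167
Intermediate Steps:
z(k, m) = 1 (z(k, m) = (k + m)/(k + m) = 1)
V(A) = 4/3 - 4*A/3 (V(A) = 4*(A*(-1) + A/A)/3 = 4*(-A + 1)/3 = 4*(1 - A)/3 = 4/3 - 4*A/3)
V(z(11, (0 + 0) + 3)) - 29167 = (4/3 - 4/3*1) - 29167 = (4/3 - 4/3) - 29167 = 0 - 29167 = -29167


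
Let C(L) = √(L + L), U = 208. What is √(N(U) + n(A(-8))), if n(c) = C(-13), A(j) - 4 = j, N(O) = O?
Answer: √(208 + I*√26) ≈ 14.423 + 0.1768*I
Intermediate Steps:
A(j) = 4 + j
C(L) = √2*√L (C(L) = √(2*L) = √2*√L)
n(c) = I*√26 (n(c) = √2*√(-13) = √2*(I*√13) = I*√26)
√(N(U) + n(A(-8))) = √(208 + I*√26)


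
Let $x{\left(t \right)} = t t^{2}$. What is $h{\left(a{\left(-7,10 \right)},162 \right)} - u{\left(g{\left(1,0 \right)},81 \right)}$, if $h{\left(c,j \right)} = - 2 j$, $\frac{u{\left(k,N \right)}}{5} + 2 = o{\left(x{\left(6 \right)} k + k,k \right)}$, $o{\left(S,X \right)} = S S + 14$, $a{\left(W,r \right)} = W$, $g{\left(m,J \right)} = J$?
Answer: $-384$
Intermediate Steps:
$x{\left(t \right)} = t^{3}$
$o{\left(S,X \right)} = 14 + S^{2}$ ($o{\left(S,X \right)} = S^{2} + 14 = 14 + S^{2}$)
$u{\left(k,N \right)} = 60 + 235445 k^{2}$ ($u{\left(k,N \right)} = -10 + 5 \left(14 + \left(6^{3} k + k\right)^{2}\right) = -10 + 5 \left(14 + \left(216 k + k\right)^{2}\right) = -10 + 5 \left(14 + \left(217 k\right)^{2}\right) = -10 + 5 \left(14 + 47089 k^{2}\right) = -10 + \left(70 + 235445 k^{2}\right) = 60 + 235445 k^{2}$)
$h{\left(a{\left(-7,10 \right)},162 \right)} - u{\left(g{\left(1,0 \right)},81 \right)} = \left(-2\right) 162 - \left(60 + 235445 \cdot 0^{2}\right) = -324 - \left(60 + 235445 \cdot 0\right) = -324 - \left(60 + 0\right) = -324 - 60 = -384$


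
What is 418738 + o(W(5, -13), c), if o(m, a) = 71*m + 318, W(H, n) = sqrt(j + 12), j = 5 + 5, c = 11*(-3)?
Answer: 419056 + 71*sqrt(22) ≈ 4.1939e+5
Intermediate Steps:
c = -33
j = 10
W(H, n) = sqrt(22) (W(H, n) = sqrt(10 + 12) = sqrt(22))
o(m, a) = 318 + 71*m
418738 + o(W(5, -13), c) = 418738 + (318 + 71*sqrt(22)) = 419056 + 71*sqrt(22)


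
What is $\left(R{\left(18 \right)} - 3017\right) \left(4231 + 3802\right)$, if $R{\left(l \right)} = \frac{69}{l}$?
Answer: $- \frac{145228607}{6} \approx -2.4205 \cdot 10^{7}$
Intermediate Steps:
$\left(R{\left(18 \right)} - 3017\right) \left(4231 + 3802\right) = \left(\frac{69}{18} - 3017\right) \left(4231 + 3802\right) = \left(69 \cdot \frac{1}{18} - 3017\right) 8033 = \left(\frac{23}{6} - 3017\right) 8033 = \left(- \frac{18079}{6}\right) 8033 = - \frac{145228607}{6}$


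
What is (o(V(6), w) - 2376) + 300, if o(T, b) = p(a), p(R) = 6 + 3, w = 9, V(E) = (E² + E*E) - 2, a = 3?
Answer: -2067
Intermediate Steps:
V(E) = -2 + 2*E² (V(E) = (E² + E²) - 2 = 2*E² - 2 = -2 + 2*E²)
p(R) = 9
o(T, b) = 9
(o(V(6), w) - 2376) + 300 = (9 - 2376) + 300 = -2367 + 300 = -2067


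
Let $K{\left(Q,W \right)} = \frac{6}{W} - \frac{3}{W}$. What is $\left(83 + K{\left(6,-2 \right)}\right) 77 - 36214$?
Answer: $- \frac{59877}{2} \approx -29939.0$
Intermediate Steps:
$K{\left(Q,W \right)} = \frac{3}{W}$
$\left(83 + K{\left(6,-2 \right)}\right) 77 - 36214 = \left(83 + \frac{3}{-2}\right) 77 - 36214 = \left(83 + 3 \left(- \frac{1}{2}\right)\right) 77 - 36214 = \left(83 - \frac{3}{2}\right) 77 - 36214 = \frac{163}{2} \cdot 77 - 36214 = \frac{12551}{2} - 36214 = - \frac{59877}{2}$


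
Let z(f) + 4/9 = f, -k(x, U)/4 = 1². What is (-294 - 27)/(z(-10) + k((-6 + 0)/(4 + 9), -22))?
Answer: 2889/130 ≈ 22.223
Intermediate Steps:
k(x, U) = -4 (k(x, U) = -4*1² = -4*1 = -4)
z(f) = -4/9 + f
(-294 - 27)/(z(-10) + k((-6 + 0)/(4 + 9), -22)) = (-294 - 27)/((-4/9 - 10) - 4) = -321/(-94/9 - 4) = -321/(-130/9) = -321*(-9/130) = 2889/130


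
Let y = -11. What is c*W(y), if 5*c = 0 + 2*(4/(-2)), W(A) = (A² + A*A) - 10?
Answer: -928/5 ≈ -185.60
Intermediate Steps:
W(A) = -10 + 2*A² (W(A) = (A² + A²) - 10 = 2*A² - 10 = -10 + 2*A²)
c = -⅘ (c = (0 + 2*(4/(-2)))/5 = (0 + 2*(4*(-½)))/5 = (0 + 2*(-2))/5 = (0 - 4)/5 = (⅕)*(-4) = -⅘ ≈ -0.80000)
c*W(y) = -4*(-10 + 2*(-11)²)/5 = -4*(-10 + 2*121)/5 = -4*(-10 + 242)/5 = -⅘*232 = -928/5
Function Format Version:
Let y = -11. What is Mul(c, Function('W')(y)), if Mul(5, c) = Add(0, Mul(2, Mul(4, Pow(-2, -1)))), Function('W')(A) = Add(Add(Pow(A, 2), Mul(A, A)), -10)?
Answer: Rational(-928, 5) ≈ -185.60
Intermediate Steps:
Function('W')(A) = Add(-10, Mul(2, Pow(A, 2))) (Function('W')(A) = Add(Add(Pow(A, 2), Pow(A, 2)), -10) = Add(Mul(2, Pow(A, 2)), -10) = Add(-10, Mul(2, Pow(A, 2))))
c = Rational(-4, 5) (c = Mul(Rational(1, 5), Add(0, Mul(2, Mul(4, Pow(-2, -1))))) = Mul(Rational(1, 5), Add(0, Mul(2, Mul(4, Rational(-1, 2))))) = Mul(Rational(1, 5), Add(0, Mul(2, -2))) = Mul(Rational(1, 5), Add(0, -4)) = Mul(Rational(1, 5), -4) = Rational(-4, 5) ≈ -0.80000)
Mul(c, Function('W')(y)) = Mul(Rational(-4, 5), Add(-10, Mul(2, Pow(-11, 2)))) = Mul(Rational(-4, 5), Add(-10, Mul(2, 121))) = Mul(Rational(-4, 5), Add(-10, 242)) = Mul(Rational(-4, 5), 232) = Rational(-928, 5)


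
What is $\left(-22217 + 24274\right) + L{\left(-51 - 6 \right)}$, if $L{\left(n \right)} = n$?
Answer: $2000$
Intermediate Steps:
$\left(-22217 + 24274\right) + L{\left(-51 - 6 \right)} = \left(-22217 + 24274\right) - 57 = 2057 - 57 = 2000$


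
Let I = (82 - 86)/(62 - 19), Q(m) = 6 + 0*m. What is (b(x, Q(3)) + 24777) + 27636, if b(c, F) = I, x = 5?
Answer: 2253755/43 ≈ 52413.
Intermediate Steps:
Q(m) = 6 (Q(m) = 6 + 0 = 6)
I = -4/43 ≈ -0.093023
b(c, F) = -4/43
(b(x, Q(3)) + 24777) + 27636 = (-4/43 + 24777) + 27636 = 1065407/43 + 27636 = 2253755/43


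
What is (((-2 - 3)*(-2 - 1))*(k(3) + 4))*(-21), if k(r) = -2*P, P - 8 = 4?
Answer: 6300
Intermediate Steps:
P = 12 (P = 8 + 4 = 12)
k(r) = -24 (k(r) = -2*12 = -24)
(((-2 - 3)*(-2 - 1))*(k(3) + 4))*(-21) = (((-2 - 3)*(-2 - 1))*(-24 + 4))*(-21) = (-5*(-3)*(-20))*(-21) = (15*(-20))*(-21) = -300*(-21) = 6300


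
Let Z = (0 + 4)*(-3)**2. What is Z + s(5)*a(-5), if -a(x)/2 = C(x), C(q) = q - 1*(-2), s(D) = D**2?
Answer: 186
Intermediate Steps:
C(q) = 2 + q (C(q) = q + 2 = 2 + q)
a(x) = -4 - 2*x (a(x) = -2*(2 + x) = -4 - 2*x)
Z = 36 (Z = 4*9 = 36)
Z + s(5)*a(-5) = 36 + 5**2*(-4 - 2*(-5)) = 36 + 25*(-4 + 10) = 36 + 25*6 = 36 + 150 = 186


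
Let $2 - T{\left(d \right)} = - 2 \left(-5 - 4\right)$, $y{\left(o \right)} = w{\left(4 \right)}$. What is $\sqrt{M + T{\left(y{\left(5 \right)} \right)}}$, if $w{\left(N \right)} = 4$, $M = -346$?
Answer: $i \sqrt{362} \approx 19.026 i$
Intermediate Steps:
$y{\left(o \right)} = 4$
$T{\left(d \right)} = -16$ ($T{\left(d \right)} = 2 - - 2 \left(-5 - 4\right) = 2 - \left(-2\right) \left(-9\right) = 2 - 18 = -16$)
$\sqrt{M + T{\left(y{\left(5 \right)} \right)}} = \sqrt{-346 - 16} = \sqrt{-362} = i \sqrt{362}$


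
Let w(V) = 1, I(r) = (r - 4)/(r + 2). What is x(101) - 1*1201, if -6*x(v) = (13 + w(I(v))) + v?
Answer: -7321/6 ≈ -1220.2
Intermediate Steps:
I(r) = (-4 + r)/(2 + r)
x(v) = -7/3 - v/6 (x(v) = -((13 + 1) + v)/6 = -(14 + v)/6 = -7/3 - v/6)
x(101) - 1*1201 = (-7/3 - 1/6*101) - 1*1201 = (-7/3 - 101/6) - 1201 = -115/6 - 1201 = -7321/6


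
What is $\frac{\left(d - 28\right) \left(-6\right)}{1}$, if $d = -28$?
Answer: $336$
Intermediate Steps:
$\frac{\left(d - 28\right) \left(-6\right)}{1} = \frac{\left(-28 - 28\right) \left(-6\right)}{1} = \left(-56\right) \left(-6\right) 1 = 336 \cdot 1 = 336$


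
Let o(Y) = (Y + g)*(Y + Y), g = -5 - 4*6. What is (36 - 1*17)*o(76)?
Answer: 135736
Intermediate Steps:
g = -29 (g = -5 - 24 = -29)
o(Y) = 2*Y*(-29 + Y) (o(Y) = (Y - 29)*(Y + Y) = (-29 + Y)*(2*Y) = 2*Y*(-29 + Y))
(36 - 1*17)*o(76) = (36 - 1*17)*(2*76*(-29 + 76)) = (36 - 17)*(2*76*47) = 19*7144 = 135736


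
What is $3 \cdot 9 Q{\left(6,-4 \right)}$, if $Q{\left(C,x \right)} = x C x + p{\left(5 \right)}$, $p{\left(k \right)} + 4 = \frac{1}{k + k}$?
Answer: $\frac{24867}{10} \approx 2486.7$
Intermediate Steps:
$p{\left(k \right)} = -4 + \frac{1}{2 k}$ ($p{\left(k \right)} = -4 + \frac{1}{k + k} = -4 + \frac{1}{2 k}$)
$Q{\left(C,x \right)} = - \frac{39}{10} + C x^{2}$ ($Q{\left(C,x \right)} = x C x - \left(4 - \frac{1}{2 \cdot 5}\right) = C x x + \left(-4 + \frac{1}{2} \cdot \frac{1}{5}\right) = C x^{2} + \left(-4 + \frac{1}{10}\right) = C x^{2} - \frac{39}{10} = - \frac{39}{10} + C x^{2}$)
$3 \cdot 9 Q{\left(6,-4 \right)} = 3 \cdot 9 \left(- \frac{39}{10} + 6 \left(-4\right)^{2}\right) = 27 \left(- \frac{39}{10} + 6 \cdot 16\right) = 27 \left(- \frac{39}{10} + 96\right) = 27 \cdot \frac{921}{10} = \frac{24867}{10}$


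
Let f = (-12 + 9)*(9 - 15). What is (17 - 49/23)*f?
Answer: 6156/23 ≈ 267.65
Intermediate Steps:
f = 18 (f = -3*(-6) = 18)
(17 - 49/23)*f = (17 - 49/23)*18 = (342/23)*18 = 6156/23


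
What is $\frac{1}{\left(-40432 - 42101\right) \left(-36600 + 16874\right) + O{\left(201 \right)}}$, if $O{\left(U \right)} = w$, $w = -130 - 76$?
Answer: $\frac{1}{1628045752} \approx 6.1423 \cdot 10^{-10}$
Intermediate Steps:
$w = -206$
$O{\left(U \right)} = -206$
$\frac{1}{\left(-40432 - 42101\right) \left(-36600 + 16874\right) + O{\left(201 \right)}} = \frac{1}{\left(-40432 - 42101\right) \left(-36600 + 16874\right) - 206} = \frac{1}{\left(-82533\right) \left(-19726\right) - 206} = \frac{1}{1628045958 - 206} = \frac{1}{1628045752}$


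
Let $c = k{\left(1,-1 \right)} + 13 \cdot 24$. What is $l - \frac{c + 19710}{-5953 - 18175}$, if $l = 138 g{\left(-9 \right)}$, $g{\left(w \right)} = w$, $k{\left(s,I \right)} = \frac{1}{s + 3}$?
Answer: $- \frac{119787815}{96512} \approx -1241.2$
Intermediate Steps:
$k{\left(s,I \right)} = \frac{1}{3 + s}$
$l = -1242$ ($l = 138 \left(-9\right) = -1242$)
$c = \frac{1249}{4}$ ($c = \frac{1}{3 + 1} + 13 \cdot 24 = \frac{1}{4} + 312 = \frac{1249}{4} \approx 312.25$)
$l - \frac{c + 19710}{-5953 - 18175} = -1242 - \frac{\frac{1249}{4} + 19710}{-5953 - 18175} = -1242 - \frac{80089}{4 \left(-24128\right)} = -1242 - \frac{80089}{4} \left(- \frac{1}{24128}\right) = -1242 - - \frac{80089}{96512} = -1242 + \frac{80089}{96512} = - \frac{119787815}{96512}$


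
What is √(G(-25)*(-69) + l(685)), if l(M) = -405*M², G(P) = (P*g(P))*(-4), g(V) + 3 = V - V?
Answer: 15*I*√844513 ≈ 13785.0*I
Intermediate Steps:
g(V) = -3 (g(V) = -3 + (V - V) = -3 + 0 = -3)
G(P) = 12*P (G(P) = (P*(-3))*(-4) = -3*P*(-4) = 12*P)
√(G(-25)*(-69) + l(685)) = √((12*(-25))*(-69) - 405*685²) = √(-300*(-69) - 405*469225) = √(20700 - 190036125) = √(-190015425) = 15*I*√844513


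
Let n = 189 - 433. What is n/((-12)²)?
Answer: -61/36 ≈ -1.6944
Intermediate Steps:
n = -244
n/((-12)²) = -244/((-12)²) = -244/144 = -244*1/144 = -61/36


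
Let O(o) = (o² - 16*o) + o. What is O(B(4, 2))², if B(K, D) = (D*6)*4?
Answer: 2509056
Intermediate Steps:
B(K, D) = 24*D (B(K, D) = (6*D)*4 = 24*D)
O(o) = o² - 15*o
O(B(4, 2))² = ((24*2)*(-15 + 24*2))² = (48*(-15 + 48))² = (48*33)² = 1584² = 2509056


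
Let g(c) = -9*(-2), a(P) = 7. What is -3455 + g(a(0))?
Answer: -3437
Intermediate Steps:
g(c) = 18
-3455 + g(a(0)) = -3455 + 18 = -3437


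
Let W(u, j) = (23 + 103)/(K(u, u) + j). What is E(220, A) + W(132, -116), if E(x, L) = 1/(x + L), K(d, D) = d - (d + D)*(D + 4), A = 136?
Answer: -1121/1597016 ≈ -0.00070193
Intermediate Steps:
K(d, D) = d - (4 + D)*(D + d) (K(d, D) = d - (D + d)*(4 + D) = d - (4 + D)*(D + d))
E(x, L) = 1/(L + x)
W(u, j) = 126/(j - 7*u - 2*u²) (W(u, j) = (23 + 103)/((-u² - 4*u - 3*u - u*u) + j) = 126/((-u² - 4*u - 3*u - u²) + j) = 126/((-7*u - 2*u²) + j) = 126/(j - 7*u - 2*u²))
E(220, A) + W(132, -116) = 1/(136 + 220) - 126/(-1*(-116) + 2*132² + 7*132) = 1/356 - 126/(116 + 2*17424 + 924) = 1/356 - 126/(116 + 34848 + 924) = 1/356 - 126/35888 = 1/356 - 126*1/35888 = 1/356 - 63/17944 = -1121/1597016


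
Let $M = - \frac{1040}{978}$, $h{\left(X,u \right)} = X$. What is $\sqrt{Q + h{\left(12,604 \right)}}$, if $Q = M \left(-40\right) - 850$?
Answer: $\frac{i \sqrt{190212198}}{489} \approx 28.204 i$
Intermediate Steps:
$M = - \frac{520}{489}$ ($M = \left(-1040\right) \frac{1}{978} = - \frac{520}{489} \approx -1.0634$)
$Q = - \frac{394850}{489}$ ($Q = \left(- \frac{520}{489}\right) \left(-40\right) - 850 = \frac{20800}{489} - 850 = - \frac{394850}{489} \approx -807.46$)
$\sqrt{Q + h{\left(12,604 \right)}} = \sqrt{- \frac{394850}{489} + 12} = \sqrt{- \frac{388982}{489}} = \frac{i \sqrt{190212198}}{489}$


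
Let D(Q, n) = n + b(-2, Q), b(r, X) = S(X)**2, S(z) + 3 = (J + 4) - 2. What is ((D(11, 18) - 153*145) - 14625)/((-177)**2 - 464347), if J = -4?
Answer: 36767/433018 ≈ 0.084909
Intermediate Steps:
S(z) = -5 (S(z) = -3 + ((-4 + 4) - 2) = -3 + (0 - 2) = -3 - 2 = -5)
b(r, X) = 25 (b(r, X) = (-5)**2 = 25)
D(Q, n) = 25 + n (D(Q, n) = n + 25 = 25 + n)
((D(11, 18) - 153*145) - 14625)/((-177)**2 - 464347) = (((25 + 18) - 153*145) - 14625)/((-177)**2 - 464347) = ((43 - 22185) - 14625)/(31329 - 464347) = (-22142 - 14625)/(-433018) = -36767*(-1/433018) = 36767/433018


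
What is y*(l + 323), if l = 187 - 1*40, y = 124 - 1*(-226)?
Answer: 164500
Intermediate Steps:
y = 350 (y = 124 + 226 = 350)
l = 147 (l = 187 - 40 = 147)
y*(l + 323) = 350*(147 + 323) = 350*470 = 164500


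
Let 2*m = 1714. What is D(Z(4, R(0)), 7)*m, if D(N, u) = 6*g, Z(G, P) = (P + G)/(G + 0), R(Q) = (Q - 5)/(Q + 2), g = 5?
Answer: 25710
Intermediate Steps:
R(Q) = (-5 + Q)/(2 + Q)
Z(G, P) = (G + P)/G
D(N, u) = 30 (D(N, u) = 6*5 = 30)
m = 857 (m = (½)*1714 = 857)
D(Z(4, R(0)), 7)*m = 30*857 = 25710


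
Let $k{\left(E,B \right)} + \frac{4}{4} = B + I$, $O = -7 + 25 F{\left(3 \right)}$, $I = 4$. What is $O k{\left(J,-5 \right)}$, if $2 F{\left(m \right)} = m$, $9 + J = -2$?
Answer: $-61$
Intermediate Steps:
$J = -11$ ($J = -9 - 2 = -11$)
$F{\left(m \right)} = \frac{m}{2}$
$O = \frac{61}{2}$ ($O = -7 + 25 \cdot \frac{1}{2} \cdot 3 = -7 + 25 \cdot \frac{3}{2} = -7 + \frac{75}{2} = \frac{61}{2} \approx 30.5$)
$k{\left(E,B \right)} = 3 + B$ ($k{\left(E,B \right)} = -1 + \left(B + 4\right) = -1 + \left(4 + B\right) = 3 + B$)
$O k{\left(J,-5 \right)} = \frac{61 \left(3 - 5\right)}{2} = \frac{61}{2} \left(-2\right) = -61$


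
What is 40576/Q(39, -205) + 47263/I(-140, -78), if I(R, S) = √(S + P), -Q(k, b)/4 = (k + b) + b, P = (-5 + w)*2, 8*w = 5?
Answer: 10144/371 - 94526*I*√347/347 ≈ 27.342 - 5074.4*I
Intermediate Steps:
w = 5/8 (w = (⅛)*5 = 5/8 ≈ 0.62500)
P = -35/4 (P = (-5 + 5/8)*2 = -35/8*2 = -35/4 ≈ -8.7500)
Q(k, b) = -8*b - 4*k (Q(k, b) = -4*((k + b) + b) = -4*((b + k) + b) = -4*(k + 2*b) = -8*b - 4*k)
I(R, S) = √(-35/4 + S) (I(R, S) = √(S - 35/4) = √(-35/4 + S))
40576/Q(39, -205) + 47263/I(-140, -78) = 40576/(-8*(-205) - 4*39) + 47263/((√(-35 + 4*(-78))/2)) = 40576/(1640 - 156) + 47263/((√(-35 - 312)/2)) = 40576/1484 + 47263/((√(-347)/2)) = 40576*(1/1484) + 47263/(((I*√347)/2)) = 10144/371 + 47263/((I*√347/2)) = 10144/371 + 47263*(-2*I*√347/347) = 10144/371 - 94526*I*√347/347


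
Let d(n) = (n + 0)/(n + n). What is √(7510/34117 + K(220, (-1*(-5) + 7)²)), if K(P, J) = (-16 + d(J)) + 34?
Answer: √87158631666/68234 ≈ 4.3267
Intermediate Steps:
d(n) = ½ (d(n) = n/((2*n)) = n*(1/(2*n)) = ½)
K(P, J) = 37/2 (K(P, J) = (-16 + ½) + 34 = -31/2 + 34 = 37/2)
√(7510/34117 + K(220, (-1*(-5) + 7)²)) = √(7510/34117 + 37/2) = √(1277349/68234) = √87158631666/68234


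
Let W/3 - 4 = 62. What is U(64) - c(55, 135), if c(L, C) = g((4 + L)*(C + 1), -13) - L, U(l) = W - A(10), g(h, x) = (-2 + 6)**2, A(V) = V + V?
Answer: 217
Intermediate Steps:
A(V) = 2*V
W = 198 (W = 12 + 3*62 = 12 + 186 = 198)
g(h, x) = 16 (g(h, x) = 4**2 = 16)
U(l) = 178 (U(l) = 198 - 2*10 = 198 - 1*20 = 198 - 20 = 178)
c(L, C) = 16 - L
U(64) - c(55, 135) = 178 - (16 - 1*55) = 178 - (16 - 55) = 178 - 1*(-39) = 178 + 39 = 217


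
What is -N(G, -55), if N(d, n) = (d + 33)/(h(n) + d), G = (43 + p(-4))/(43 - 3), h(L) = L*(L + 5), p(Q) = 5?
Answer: -9/724 ≈ -0.012431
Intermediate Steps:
h(L) = L*(5 + L)
G = 6/5 (G = (43 + 5)/(43 - 3) = 48/40 = 48*(1/40) = 6/5 ≈ 1.2000)
N(d, n) = (33 + d)/(d + n*(5 + n)) (N(d, n) = (d + 33)/(n*(5 + n) + d) = (33 + d)/(d + n*(5 + n)))
-N(G, -55) = -(33 + 6/5)/(6/5 - 55*(5 - 55)) = -171/((6/5 - 55*(-50))*5) = -171/((6/5 + 2750)*5) = -171/(13756/5*5) = -5*171/(13756*5) = -1*9/724 = -9/724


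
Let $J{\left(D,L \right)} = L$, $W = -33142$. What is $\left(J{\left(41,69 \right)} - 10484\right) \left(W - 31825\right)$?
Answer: $676631305$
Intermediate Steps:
$\left(J{\left(41,69 \right)} - 10484\right) \left(W - 31825\right) = \left(69 - 10484\right) \left(-33142 - 31825\right) = \left(-10415\right) \left(-64967\right) = 676631305$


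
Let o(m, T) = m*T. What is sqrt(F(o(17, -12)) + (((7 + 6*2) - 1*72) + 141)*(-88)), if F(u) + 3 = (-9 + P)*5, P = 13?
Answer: I*sqrt(7727) ≈ 87.903*I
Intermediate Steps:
o(m, T) = T*m
F(u) = 17 (F(u) = -3 + (-9 + 13)*5 = -3 + 4*5 = -3 + 20 = 17)
sqrt(F(o(17, -12)) + (((7 + 6*2) - 1*72) + 141)*(-88)) = sqrt(17 + (((7 + 6*2) - 1*72) + 141)*(-88)) = sqrt(17 + (((7 + 12) - 72) + 141)*(-88)) = sqrt(17 + ((19 - 72) + 141)*(-88)) = sqrt(17 + (-53 + 141)*(-88)) = sqrt(17 + 88*(-88)) = sqrt(17 - 7744) = sqrt(-7727) = I*sqrt(7727)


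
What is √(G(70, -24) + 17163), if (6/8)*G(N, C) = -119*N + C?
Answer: √54219/3 ≈ 77.617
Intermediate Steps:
G(N, C) = -476*N/3 + 4*C/3 (G(N, C) = 4*(-119*N + C)/3 = 4*(C - 119*N)/3 = -476*N/3 + 4*C/3)
√(G(70, -24) + 17163) = √((-476/3*70 + (4/3)*(-24)) + 17163) = √((-33320/3 - 32) + 17163) = √(-33416/3 + 17163) = √(18073/3) = √54219/3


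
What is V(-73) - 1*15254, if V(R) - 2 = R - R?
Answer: -15252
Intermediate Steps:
V(R) = 2 (V(R) = 2 + (R - R) = 2 + 0 = 2)
V(-73) - 1*15254 = 2 - 1*15254 = 2 - 15254 = -15252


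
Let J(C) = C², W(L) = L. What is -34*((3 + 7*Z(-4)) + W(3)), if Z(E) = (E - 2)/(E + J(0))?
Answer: -561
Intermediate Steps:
Z(E) = (-2 + E)/E (Z(E) = (E - 2)/(E + 0²) = (-2 + E)/(E + 0) = (-2 + E)/E)
-34*((3 + 7*Z(-4)) + W(3)) = -34*((3 + 7*((-2 - 4)/(-4))) + 3) = -34*((3 + 7*(-¼*(-6))) + 3) = -34*((3 + 7*(3/2)) + 3) = -34*((3 + 21/2) + 3) = -34*(27/2 + 3) = -34*33/2 = -561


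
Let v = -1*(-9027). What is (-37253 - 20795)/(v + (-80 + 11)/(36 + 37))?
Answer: -2118752/329451 ≈ -6.4312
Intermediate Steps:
v = 9027
(-37253 - 20795)/(v + (-80 + 11)/(36 + 37)) = (-37253 - 20795)/(9027 + (-80 + 11)/(36 + 37)) = -58048/(9027 - 69/73) = -58048/658902/73 = -58048*73/658902 = -2118752/329451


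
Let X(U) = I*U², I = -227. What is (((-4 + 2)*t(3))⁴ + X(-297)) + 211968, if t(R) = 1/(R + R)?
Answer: -1604729474/81 ≈ -1.9811e+7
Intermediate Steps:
t(R) = 1/(2*R)
X(U) = -227*U²
(((-4 + 2)*t(3))⁴ + X(-297)) + 211968 = (((-4 + 2)*((½)/3))⁴ - 227*(-297)²) + 211968 = ((-1/3)⁴ - 227*88209) + 211968 = ((-2*⅙)⁴ - 20023443) + 211968 = ((-⅓)⁴ - 20023443) + 211968 = (1/81 - 20023443) + 211968 = -1621898882/81 + 211968 = -1604729474/81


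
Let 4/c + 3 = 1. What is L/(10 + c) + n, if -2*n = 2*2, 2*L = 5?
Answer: -27/16 ≈ -1.6875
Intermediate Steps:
L = 5/2 (L = (1/2)*5 = 5/2 ≈ 2.5000)
c = -2 (c = 4/(-3 + 1) = 4/(-2) = 4*(-1/2) = -2)
n = -2 ≈ -2.0000
L/(10 + c) + n = 5/(2*(10 - 2)) - 2 = (5/2)/8 - 2 = (5/2)*(1/8) - 2 = 5/16 - 2 = -27/16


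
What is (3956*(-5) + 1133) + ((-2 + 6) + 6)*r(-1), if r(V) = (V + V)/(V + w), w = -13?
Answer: -130519/7 ≈ -18646.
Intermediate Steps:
r(V) = 2*V/(-13 + V) (r(V) = (V + V)/(V - 13) = (2*V)/(-13 + V) = 2*V/(-13 + V))
(3956*(-5) + 1133) + ((-2 + 6) + 6)*r(-1) = (3956*(-5) + 1133) + ((-2 + 6) + 6)*(2*(-1)/(-13 - 1)) = (-19780 + 1133) + (4 + 6)*(2*(-1)/(-14)) = -18647 + 10*(2*(-1)*(-1/14)) = -18647 + 10*(⅐) = -18647 + 10/7 = -130519/7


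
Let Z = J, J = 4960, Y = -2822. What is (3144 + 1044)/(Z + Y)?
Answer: 2094/1069 ≈ 1.9588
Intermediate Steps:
Z = 4960
(3144 + 1044)/(Z + Y) = (3144 + 1044)/(4960 - 2822) = 4188/2138 = 4188*(1/2138) = 2094/1069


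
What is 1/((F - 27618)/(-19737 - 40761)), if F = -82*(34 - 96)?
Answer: 30249/11267 ≈ 2.6847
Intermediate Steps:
F = 5084 (F = -82*(-62) = 5084)
1/((F - 27618)/(-19737 - 40761)) = 1/((5084 - 27618)/(-19737 - 40761)) = 1/(-22534/(-60498)) = 1/(-22534*(-1/60498)) = 1/(11267/30249) = 30249/11267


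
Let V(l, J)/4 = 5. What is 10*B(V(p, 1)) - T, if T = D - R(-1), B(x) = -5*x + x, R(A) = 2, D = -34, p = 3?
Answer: -764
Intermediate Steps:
V(l, J) = 20 (V(l, J) = 4*5 = 20)
B(x) = -4*x
T = -36 (T = -34 - 1*2 = -34 - 2 = -36)
10*B(V(p, 1)) - T = 10*(-4*20) - 1*(-36) = 10*(-80) + 36 = -800 + 36 = -764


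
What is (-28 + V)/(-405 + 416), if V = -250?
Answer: -278/11 ≈ -25.273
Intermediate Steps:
(-28 + V)/(-405 + 416) = (-28 - 250)/(-405 + 416) = -278/11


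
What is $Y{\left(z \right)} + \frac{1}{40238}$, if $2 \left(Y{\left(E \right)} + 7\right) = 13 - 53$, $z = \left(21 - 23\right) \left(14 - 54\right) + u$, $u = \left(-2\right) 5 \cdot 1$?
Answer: $- \frac{1086425}{40238} \approx -27.0$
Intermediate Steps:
$u = -10$ ($u = \left(-10\right) 1 = -10$)
$z = 70$ ($z = \left(21 - 23\right) \left(14 - 54\right) - 10 = \left(-2\right) \left(-40\right) - 10 = 80 - 10 = 70$)
$Y{\left(E \right)} = -27$ ($Y{\left(E \right)} = -7 + \frac{13 - 53}{2} = -7 + \frac{1}{2} \left(-40\right) = -7 - 20 = -27$)
$Y{\left(z \right)} + \frac{1}{40238} = -27 + \frac{1}{40238} = - \frac{1086425}{40238}$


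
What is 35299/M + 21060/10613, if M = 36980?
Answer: 1153427087/392468740 ≈ 2.9389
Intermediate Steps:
35299/M + 21060/10613 = 35299/36980 + 21060/10613 = 1153427087/392468740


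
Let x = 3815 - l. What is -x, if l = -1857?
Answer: -5672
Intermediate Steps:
x = 5672 (x = 3815 - 1*(-1857) = 3815 + 1857 = 5672)
-x = -1*5672 = -5672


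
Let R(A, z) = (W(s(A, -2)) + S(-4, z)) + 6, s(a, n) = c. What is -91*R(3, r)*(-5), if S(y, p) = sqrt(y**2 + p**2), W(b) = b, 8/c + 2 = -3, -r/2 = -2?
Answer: 2002 + 1820*sqrt(2) ≈ 4575.9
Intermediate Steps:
r = 4 (r = -2*(-2) = 4)
c = -8/5 (c = 8/(-2 - 3) = 8/(-5) = 8*(-1/5) = -8/5 ≈ -1.6000)
s(a, n) = -8/5
S(y, p) = sqrt(p**2 + y**2)
R(A, z) = 22/5 + sqrt(16 + z**2) (R(A, z) = (-8/5 + sqrt(z**2 + (-4)**2)) + 6 = (-8/5 + sqrt(z**2 + 16)) + 6 = (-8/5 + sqrt(16 + z**2)) + 6 = 22/5 + sqrt(16 + z**2))
-91*R(3, r)*(-5) = -91*(22/5 + sqrt(16 + 4**2))*(-5) = -91*(22/5 + sqrt(16 + 16))*(-5) = -91*(22/5 + sqrt(32))*(-5) = -91*(22/5 + 4*sqrt(2))*(-5) = -91*(-22 - 20*sqrt(2)) = 2002 + 1820*sqrt(2)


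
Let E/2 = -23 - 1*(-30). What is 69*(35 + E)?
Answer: 3381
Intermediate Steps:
E = 14 (E = 2*(-23 - 1*(-30)) = 2*(-23 + 30) = 2*7 = 14)
69*(35 + E) = 69*(35 + 14) = 69*49 = 3381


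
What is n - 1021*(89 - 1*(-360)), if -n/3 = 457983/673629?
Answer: -102937480930/224543 ≈ -4.5843e+5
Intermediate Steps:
n = -457983/224543 (n = -1373949/673629 = -3*152661/224543 = -457983/224543 ≈ -2.0396)
n - 1021*(89 - 1*(-360)) = -457983/224543 - 1021*(89 - 1*(-360)) = -457983/224543 - 1021*(89 + 360) = -457983/224543 - 1021*449 = -457983/224543 - 458429 = -102937480930/224543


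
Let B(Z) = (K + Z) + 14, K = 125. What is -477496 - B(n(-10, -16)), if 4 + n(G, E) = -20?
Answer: -477611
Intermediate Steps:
n(G, E) = -24 (n(G, E) = -4 - 20 = -24)
B(Z) = 139 + Z (B(Z) = (125 + Z) + 14 = 139 + Z)
-477496 - B(n(-10, -16)) = -477496 - (139 - 24) = -477496 - 1*115 = -477496 - 115 = -477611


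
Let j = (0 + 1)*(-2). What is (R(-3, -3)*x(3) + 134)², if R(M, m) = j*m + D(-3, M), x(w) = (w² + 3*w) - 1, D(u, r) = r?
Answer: 34225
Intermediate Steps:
j = -2 (j = 1*(-2) = -2)
x(w) = -1 + w² + 3*w
R(M, m) = M - 2*m (R(M, m) = -2*m + M = M - 2*m)
(R(-3, -3)*x(3) + 134)² = ((-3 - 2*(-3))*(-1 + 3² + 3*3) + 134)² = ((-3 + 6)*(-1 + 9 + 9) + 134)² = (3*17 + 134)² = (51 + 134)² = 185² = 34225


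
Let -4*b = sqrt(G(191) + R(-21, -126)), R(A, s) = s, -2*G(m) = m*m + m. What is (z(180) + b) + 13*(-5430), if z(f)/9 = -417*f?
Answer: -746130 - I*sqrt(18462)/4 ≈ -7.4613e+5 - 33.969*I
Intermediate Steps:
G(m) = -m/2 - m**2/2 (G(m) = -(m*m + m)/2 = -(m**2 + m)/2 = -(m + m**2)/2 = -m/2 - m**2/2)
z(f) = -3753*f (z(f) = 9*(-417*f) = -3753*f)
b = -I*sqrt(18462)/4 (b = -sqrt(-1/2*191*(1 + 191) - 126)/4 = -sqrt(-1/2*191*192 - 126)/4 = -sqrt(-18336 - 126)/4 = -I*sqrt(18462)/4 ≈ -33.969*I)
(z(180) + b) + 13*(-5430) = (-3753*180 - I*sqrt(18462)/4) + 13*(-5430) = (-675540 - I*sqrt(18462)/4) - 70590 = -746130 - I*sqrt(18462)/4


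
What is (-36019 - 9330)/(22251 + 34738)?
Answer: -45349/56989 ≈ -0.79575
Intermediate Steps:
(-36019 - 9330)/(22251 + 34738) = -45349/56989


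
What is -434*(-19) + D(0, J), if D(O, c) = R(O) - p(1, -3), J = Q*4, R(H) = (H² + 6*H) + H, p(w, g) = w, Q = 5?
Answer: 8245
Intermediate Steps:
R(H) = H² + 7*H
J = 20 (J = 5*4 = 20)
D(O, c) = -1 + O*(7 + O) (D(O, c) = O*(7 + O) - 1*1 = O*(7 + O) - 1 = -1 + O*(7 + O))
-434*(-19) + D(0, J) = -434*(-19) + (-1 + 0*(7 + 0)) = 8246 + (-1 + 0*7) = 8246 + (-1 + 0) = 8246 - 1 = 8245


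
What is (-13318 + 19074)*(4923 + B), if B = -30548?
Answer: -147497500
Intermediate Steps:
(-13318 + 19074)*(4923 + B) = (-13318 + 19074)*(4923 - 30548) = 5756*(-25625) = -147497500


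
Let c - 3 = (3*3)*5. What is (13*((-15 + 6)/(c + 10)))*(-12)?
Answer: 702/29 ≈ 24.207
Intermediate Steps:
c = 48 (c = 3 + (3*3)*5 = 3 + 9*5 = 3 + 45 = 48)
(13*((-15 + 6)/(c + 10)))*(-12) = (13*((-15 + 6)/(48 + 10)))*(-12) = (13*(-9/58))*(-12) = -117/58*(-12) = 702/29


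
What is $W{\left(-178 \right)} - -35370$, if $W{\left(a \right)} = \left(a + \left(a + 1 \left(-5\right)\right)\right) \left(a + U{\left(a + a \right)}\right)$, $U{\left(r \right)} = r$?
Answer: $228144$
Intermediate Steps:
$W{\left(a \right)} = 3 a \left(-5 + 2 a\right)$ ($W{\left(a \right)} = \left(a + \left(a + 1 \left(-5\right)\right)\right) \left(a + \left(a + a\right)\right) = \left(a + \left(a - 5\right)\right) \left(a + 2 a\right) = \left(a + \left(-5 + a\right)\right) 3 a = \left(-5 + 2 a\right) 3 a = 3 a \left(-5 + 2 a\right)$)
$W{\left(-178 \right)} - -35370 = 3 \left(-178\right) \left(-5 + 2 \left(-178\right)\right) - -35370 = 3 \left(-178\right) \left(-5 - 356\right) + 35370 = 3 \left(-178\right) \left(-361\right) + 35370 = 192774 + 35370 = 228144$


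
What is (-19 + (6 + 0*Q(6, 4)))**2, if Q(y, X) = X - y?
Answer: 169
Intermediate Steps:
(-19 + (6 + 0*Q(6, 4)))**2 = (-19 + (6 + 0*(4 - 1*6)))**2 = (-19 + (6 + 0*(4 - 6)))**2 = (-19 + (6 + 0*(-2)))**2 = (-19 + (6 + 0))**2 = (-19 + 6)**2 = (-13)**2 = 169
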